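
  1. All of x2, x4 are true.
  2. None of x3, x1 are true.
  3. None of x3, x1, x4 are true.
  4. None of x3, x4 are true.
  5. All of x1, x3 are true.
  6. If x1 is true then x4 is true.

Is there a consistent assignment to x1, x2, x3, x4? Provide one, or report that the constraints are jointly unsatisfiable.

Case x1 = True:
  Constraint (2) is violated (x1=T) — contradiction.
Case x1 = False:
  Constraint (5) is violated (x1=F) — contradiction.
Both cases fail — unsatisfiable.

Unsatisfiable — no assignment works.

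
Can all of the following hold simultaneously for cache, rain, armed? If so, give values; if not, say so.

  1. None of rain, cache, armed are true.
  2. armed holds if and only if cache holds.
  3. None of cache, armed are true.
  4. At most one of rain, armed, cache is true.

cache = False; rain = False; armed = False

  (1) {rain, cache, armed}: 0 true — none ✓
  (2) armed=F, cache=F — same ✓
  (3) {cache, armed}: 0 true — none ✓
  (4) {rain, armed, cache}: 0 true — at most one ✓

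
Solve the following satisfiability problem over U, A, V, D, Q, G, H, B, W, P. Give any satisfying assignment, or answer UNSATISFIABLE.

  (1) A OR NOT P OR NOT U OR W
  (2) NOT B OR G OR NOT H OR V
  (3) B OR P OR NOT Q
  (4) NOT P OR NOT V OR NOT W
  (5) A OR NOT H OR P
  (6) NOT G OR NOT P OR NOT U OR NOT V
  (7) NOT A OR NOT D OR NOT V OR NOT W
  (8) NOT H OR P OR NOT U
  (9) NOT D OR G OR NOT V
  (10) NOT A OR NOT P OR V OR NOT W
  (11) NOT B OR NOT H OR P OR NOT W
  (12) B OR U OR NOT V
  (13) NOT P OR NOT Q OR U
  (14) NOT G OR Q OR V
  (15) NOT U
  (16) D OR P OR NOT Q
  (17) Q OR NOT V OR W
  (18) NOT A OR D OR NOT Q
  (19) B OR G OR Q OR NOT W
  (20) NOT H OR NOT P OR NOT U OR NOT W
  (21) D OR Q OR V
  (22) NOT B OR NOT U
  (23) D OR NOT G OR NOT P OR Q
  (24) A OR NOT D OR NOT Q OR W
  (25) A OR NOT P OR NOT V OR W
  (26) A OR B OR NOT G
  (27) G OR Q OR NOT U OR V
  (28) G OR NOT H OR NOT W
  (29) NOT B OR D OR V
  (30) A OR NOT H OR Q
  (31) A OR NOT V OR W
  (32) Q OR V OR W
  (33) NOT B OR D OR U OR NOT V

U: False, A: False, V: False, D: True, Q: False, G: False, H: False, B: True, W: True, P: False

Unit clause (NOT U) forces U = False.
Set A = False.
Set V = False.
Try D = False:
  (D OR Q OR V) forces Q = True.
  (NOT P OR NOT Q OR U) forces P = False.
  clause (D OR P OR NOT Q) is falsified — backtrack.
So D = True.
Set Q = False.
  then (NOT G OR Q OR V) forces G = False.
  then (A OR NOT H OR Q) forces H = False.
  then (Q OR V OR W) forces W = True.
  then (B OR G OR Q OR NOT W) forces B = True.
Set P = False.
All clauses satisfied.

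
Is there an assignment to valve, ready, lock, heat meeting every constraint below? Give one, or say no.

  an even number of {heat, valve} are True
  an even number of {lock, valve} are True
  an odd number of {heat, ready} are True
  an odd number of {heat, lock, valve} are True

valve=T; ready=F; lock=T; heat=T

{heat, valve}: 2 true → even ✓
{lock, valve}: 2 true → even ✓
{heat, ready}: 1 true → odd ✓
{heat, lock, valve}: 3 true → odd ✓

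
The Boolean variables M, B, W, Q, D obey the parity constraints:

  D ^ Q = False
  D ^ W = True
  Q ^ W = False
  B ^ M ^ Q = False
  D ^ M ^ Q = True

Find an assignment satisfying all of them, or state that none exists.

The formula is unsatisfiable.

Adding constraints 1, 2, 3 mod 2: every variable appears an even number of times on the left, so the left side is 0.
But the right sides sum to 1 (mod 2). 0 ≠ 1 — the system is inconsistent.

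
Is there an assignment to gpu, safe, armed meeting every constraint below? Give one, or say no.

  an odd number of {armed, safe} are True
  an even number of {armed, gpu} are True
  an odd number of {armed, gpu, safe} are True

gpu = False; safe = True; armed = False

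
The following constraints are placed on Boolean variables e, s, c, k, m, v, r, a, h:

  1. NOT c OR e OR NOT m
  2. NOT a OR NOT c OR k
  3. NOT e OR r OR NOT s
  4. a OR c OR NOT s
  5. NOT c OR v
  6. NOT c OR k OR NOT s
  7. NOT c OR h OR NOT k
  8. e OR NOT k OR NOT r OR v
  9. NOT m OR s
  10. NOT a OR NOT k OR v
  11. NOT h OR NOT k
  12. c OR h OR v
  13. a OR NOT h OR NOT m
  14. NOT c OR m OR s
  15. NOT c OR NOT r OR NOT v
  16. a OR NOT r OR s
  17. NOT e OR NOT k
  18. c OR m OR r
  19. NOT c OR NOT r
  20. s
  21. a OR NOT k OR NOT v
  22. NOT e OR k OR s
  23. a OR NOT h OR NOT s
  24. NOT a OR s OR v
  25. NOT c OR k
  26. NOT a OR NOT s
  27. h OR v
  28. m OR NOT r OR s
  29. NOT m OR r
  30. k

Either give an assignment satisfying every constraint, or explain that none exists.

UNSATISFIABLE

Case s = True:
  (NOT a OR NOT s) forces a = False.
  (a OR c OR NOT s) forces c = True.
  (NOT c OR v) forces v = True.
  (NOT c OR k OR NOT s) forces k = True.
  Clause (a OR NOT k OR NOT v) is falsified — contradiction.
Case s = False:
  Clause (s) is falsified — contradiction.
Both cases fail, so the formula is unsatisfiable.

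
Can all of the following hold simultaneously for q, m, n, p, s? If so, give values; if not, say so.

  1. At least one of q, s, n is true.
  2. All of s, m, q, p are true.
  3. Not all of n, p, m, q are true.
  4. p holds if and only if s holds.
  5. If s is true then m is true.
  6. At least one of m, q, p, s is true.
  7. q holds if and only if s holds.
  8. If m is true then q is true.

q = True; m = True; n = False; p = True; s = True

  (1) {q, s, n}: 2 true — at least one ✓
  (2) {s, m, q, p}: all 4 true ✓
  (3) {n, p, m, q}: 3/4 true — not all ✓
  (4) p=T, s=T — same ✓
  (5) s=T ⇒ m: T ✓
  (6) {m, q, p, s}: 4 true — at least one ✓
  (7) q=T, s=T — same ✓
  (8) m=T ⇒ q: T ✓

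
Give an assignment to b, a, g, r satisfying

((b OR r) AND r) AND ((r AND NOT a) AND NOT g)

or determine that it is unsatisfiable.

b: False, a: False, g: False, r: True

  (b OR r) AND r = True
    b OR r = True
  (r AND NOT a) AND NOT g = True
    r AND NOT a = True
      NOT a = True
    NOT g = True
Both conjuncts True, so the formula holds.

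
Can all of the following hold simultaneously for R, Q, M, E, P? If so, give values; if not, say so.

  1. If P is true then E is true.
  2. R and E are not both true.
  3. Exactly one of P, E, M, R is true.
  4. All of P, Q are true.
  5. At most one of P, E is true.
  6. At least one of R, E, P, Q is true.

Case P = True:
  (1) with P=T forces E = True.
  Constraint (3) is violated (P=T, E=T) — contradiction.
Case P = False:
  Constraint (4) is violated (P=F) — contradiction.
Both cases fail — unsatisfiable.

Unsatisfiable — no assignment works.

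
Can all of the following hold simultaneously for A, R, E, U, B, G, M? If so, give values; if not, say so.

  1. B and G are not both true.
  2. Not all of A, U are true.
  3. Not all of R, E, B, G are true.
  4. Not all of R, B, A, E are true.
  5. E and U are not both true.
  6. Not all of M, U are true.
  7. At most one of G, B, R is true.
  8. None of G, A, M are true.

A = False; R = False; E = False; U = True; B = True; G = False; M = False

  (1) B=T, G=F — not both ✓
  (2) {A, U}: 1/2 true — not all ✓
  (3) {R, E, B, G}: 1/4 true — not all ✓
  (4) {R, B, A, E}: 1/4 true — not all ✓
  (5) E=F, U=T — not both ✓
  (6) {M, U}: 1/2 true — not all ✓
  (7) {G, B, R}: 1 true — at most one ✓
  (8) {G, A, M}: 0 true — none ✓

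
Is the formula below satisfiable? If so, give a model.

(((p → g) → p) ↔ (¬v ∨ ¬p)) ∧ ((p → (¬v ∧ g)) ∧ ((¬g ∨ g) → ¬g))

Unsatisfiable — no assignment works.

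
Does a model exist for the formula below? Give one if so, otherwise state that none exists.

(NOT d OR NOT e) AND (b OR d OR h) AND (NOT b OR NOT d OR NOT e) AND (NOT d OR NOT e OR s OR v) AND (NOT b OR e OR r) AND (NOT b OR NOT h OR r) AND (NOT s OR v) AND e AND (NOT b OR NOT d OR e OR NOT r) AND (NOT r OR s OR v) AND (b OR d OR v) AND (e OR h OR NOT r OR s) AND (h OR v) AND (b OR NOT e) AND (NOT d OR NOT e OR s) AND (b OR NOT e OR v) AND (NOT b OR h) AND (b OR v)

r = True; s = False; h = True; e = True; b = True; v = True; d = False

Unit clause (e) forces e = True.
In (b OR NOT e) only b is left, so b = True.
In (NOT b OR h) only h is left, so h = True.
In (NOT d OR NOT e) only NOT d is left, so d = False.
In (NOT b OR NOT h OR r) only r is left, so r = True.
Set s = False.
  then (NOT r OR s OR v) forces v = True.
All clauses satisfied.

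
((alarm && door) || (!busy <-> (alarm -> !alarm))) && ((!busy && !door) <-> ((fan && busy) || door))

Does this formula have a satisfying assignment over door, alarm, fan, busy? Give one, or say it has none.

door: False; alarm: True; fan: False; busy: True

  (alarm && door) || (!busy <-> (alarm -> !alarm)) = True
    alarm && door = False
    !busy <-> (alarm -> !alarm) = True
      !busy = False
      alarm -> !alarm = False
        !alarm = False
  (!busy && !door) <-> ((fan && busy) || door) = True
    !busy && !door = False
      !busy = False
      !door = True
    (fan && busy) || door = False
      fan && busy = False
Both conjuncts True, so the formula holds.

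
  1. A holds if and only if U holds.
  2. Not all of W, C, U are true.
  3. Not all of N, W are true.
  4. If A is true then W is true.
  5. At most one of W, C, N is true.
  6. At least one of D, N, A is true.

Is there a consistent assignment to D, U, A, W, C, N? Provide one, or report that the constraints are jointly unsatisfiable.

D: False; U: False; A: False; W: False; C: False; N: True

  (1) A=F, U=F — same ✓
  (2) {W, C, U}: 0/3 true — not all ✓
  (3) {N, W}: 1/2 true — not all ✓
  (4) A=F ⇒ W: vacuous ✓
  (5) {W, C, N}: 1 true — at most one ✓
  (6) {D, N, A}: 1 true — at least one ✓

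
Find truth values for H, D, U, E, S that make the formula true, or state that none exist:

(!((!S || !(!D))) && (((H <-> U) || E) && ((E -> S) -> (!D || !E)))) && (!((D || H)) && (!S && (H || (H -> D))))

The formula is unsatisfiable.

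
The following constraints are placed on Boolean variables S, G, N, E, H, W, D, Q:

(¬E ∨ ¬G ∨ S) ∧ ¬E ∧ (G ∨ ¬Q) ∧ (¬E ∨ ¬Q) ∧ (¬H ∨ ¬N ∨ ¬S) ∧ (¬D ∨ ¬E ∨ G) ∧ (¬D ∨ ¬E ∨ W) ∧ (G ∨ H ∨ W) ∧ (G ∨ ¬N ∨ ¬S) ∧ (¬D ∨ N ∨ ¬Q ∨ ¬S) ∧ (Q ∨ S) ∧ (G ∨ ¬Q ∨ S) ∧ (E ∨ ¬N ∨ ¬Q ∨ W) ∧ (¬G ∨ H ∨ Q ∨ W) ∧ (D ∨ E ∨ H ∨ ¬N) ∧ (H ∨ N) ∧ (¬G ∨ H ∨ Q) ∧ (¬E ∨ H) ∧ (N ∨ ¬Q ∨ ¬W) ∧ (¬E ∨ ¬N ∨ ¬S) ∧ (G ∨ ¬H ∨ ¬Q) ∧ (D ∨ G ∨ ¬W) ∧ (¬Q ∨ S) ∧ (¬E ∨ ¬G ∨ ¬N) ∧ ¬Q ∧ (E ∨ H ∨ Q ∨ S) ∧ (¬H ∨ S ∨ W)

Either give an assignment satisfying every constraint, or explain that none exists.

Unit clause (¬E) forces E = False.
Unit clause (¬Q) forces Q = False.
In (Q ∨ S) only S is left, so S = True.
Set G = False.
  then (G ∨ ¬N ∨ ¬S) forces N = False.
  then (H ∨ N) forces H = True.
Set W = True.
  then (D ∨ G ∨ ¬W) forces D = True.
All clauses satisfied.

S = True, G = False, N = False, E = False, H = True, W = True, D = True, Q = False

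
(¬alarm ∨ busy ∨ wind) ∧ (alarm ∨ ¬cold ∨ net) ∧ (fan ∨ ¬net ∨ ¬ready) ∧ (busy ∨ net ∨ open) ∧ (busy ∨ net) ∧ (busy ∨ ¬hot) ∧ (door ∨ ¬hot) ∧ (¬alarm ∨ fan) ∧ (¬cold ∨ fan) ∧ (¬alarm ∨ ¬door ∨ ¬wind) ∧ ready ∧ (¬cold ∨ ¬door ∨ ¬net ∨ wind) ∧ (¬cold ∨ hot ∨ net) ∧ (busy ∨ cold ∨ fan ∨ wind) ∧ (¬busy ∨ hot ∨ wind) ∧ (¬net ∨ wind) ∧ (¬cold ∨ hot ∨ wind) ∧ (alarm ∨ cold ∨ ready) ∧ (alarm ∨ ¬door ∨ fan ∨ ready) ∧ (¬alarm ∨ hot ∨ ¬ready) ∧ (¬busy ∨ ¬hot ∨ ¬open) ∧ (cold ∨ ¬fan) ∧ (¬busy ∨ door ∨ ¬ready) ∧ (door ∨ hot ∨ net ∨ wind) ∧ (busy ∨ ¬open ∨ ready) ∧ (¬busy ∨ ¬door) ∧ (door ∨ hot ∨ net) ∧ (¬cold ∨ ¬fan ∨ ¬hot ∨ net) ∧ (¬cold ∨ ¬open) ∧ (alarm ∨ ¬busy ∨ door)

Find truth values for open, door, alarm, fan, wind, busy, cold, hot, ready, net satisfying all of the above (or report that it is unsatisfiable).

Unit clause (ready) forces ready = True.
Set open = False.
Set door = False.
  then (door ∨ ¬hot) forces hot = False.
  then (¬alarm ∨ hot ∨ ¬ready) forces alarm = False.
  then (¬busy ∨ door ∨ ¬ready) forces busy = False.
  then (door ∨ hot ∨ net) forces net = True.
  then (fan ∨ ¬net ∨ ¬ready) forces fan = True.
  then (¬net ∨ wind) forces wind = True.
  then (cold ∨ ¬fan) forces cold = True.
All clauses satisfied.

open = False, door = False, alarm = False, fan = True, wind = True, busy = False, cold = True, hot = False, ready = True, net = True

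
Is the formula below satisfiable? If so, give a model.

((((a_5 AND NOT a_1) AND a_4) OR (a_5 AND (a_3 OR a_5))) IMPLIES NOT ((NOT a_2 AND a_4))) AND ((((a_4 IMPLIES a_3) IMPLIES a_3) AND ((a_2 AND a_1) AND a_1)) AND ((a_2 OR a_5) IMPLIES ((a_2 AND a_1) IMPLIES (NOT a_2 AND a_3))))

Unsatisfiable

Case a_2 = True: the formula simplifies to (((a_4 IMPLIES a_3) IMPLIES a_3) AND (a_1 AND a_1)) AND NOT a_1.
  a_1 = True: the conjunct NOT a_1 is False.
  a_1 = False: the conjunct a_1 is False.
Case a_2 = False: the conjunct a_2 is False.
Both cases fail — unsatisfiable.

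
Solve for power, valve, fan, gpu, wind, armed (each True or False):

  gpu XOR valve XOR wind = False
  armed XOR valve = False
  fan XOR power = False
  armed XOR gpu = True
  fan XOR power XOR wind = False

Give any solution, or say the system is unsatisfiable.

Adding constraints 1, 2, 3, 4, 5 mod 2: every variable appears an even number of times on the left, so the left side is 0.
But the right sides sum to 1 (mod 2). 0 ≠ 1 — the system is inconsistent.

UNSATISFIABLE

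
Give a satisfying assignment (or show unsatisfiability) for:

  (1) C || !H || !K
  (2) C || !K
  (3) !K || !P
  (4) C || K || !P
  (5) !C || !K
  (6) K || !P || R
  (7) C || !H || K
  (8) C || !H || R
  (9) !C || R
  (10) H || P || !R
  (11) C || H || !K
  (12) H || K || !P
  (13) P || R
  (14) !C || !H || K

No satisfying assignment exists.

Case C = True:
  (!C || !K) forces K = False.
  (!C || R) forces R = True.
  (!C || !H || K) forces H = False.
  (H || P || !R) forces P = True.
  Clause (H || K || !P) is falsified — contradiction.
Case C = False:
  (C || !K) forces K = False.
  (C || K || !P) forces P = False.
  (C || !H || K) forces H = False.
  (H || P || !R) forces R = False.
  Clause (P || R) is falsified — contradiction.
Both cases fail, so the formula is unsatisfiable.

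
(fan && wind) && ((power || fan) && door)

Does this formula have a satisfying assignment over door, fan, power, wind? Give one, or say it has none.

door: True, fan: True, power: True, wind: True

  fan && wind = True
  (power || fan) && door = True
    power || fan = True
Both conjuncts True, so the formula holds.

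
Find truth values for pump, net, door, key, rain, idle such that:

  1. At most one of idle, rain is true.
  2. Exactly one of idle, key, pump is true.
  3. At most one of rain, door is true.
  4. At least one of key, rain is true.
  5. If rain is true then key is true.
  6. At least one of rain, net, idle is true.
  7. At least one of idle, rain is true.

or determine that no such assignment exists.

pump = False, net = False, door = False, key = True, rain = True, idle = False

  (1) {idle, rain}: 1 true — at most one ✓
  (2) {idle, key, pump}: 1 true — exactly one ✓
  (3) {rain, door}: 1 true — at most one ✓
  (4) {key, rain}: 2 true — at least one ✓
  (5) rain=T ⇒ key: T ✓
  (6) {rain, net, idle}: 1 true — at least one ✓
  (7) {idle, rain}: 1 true — at least one ✓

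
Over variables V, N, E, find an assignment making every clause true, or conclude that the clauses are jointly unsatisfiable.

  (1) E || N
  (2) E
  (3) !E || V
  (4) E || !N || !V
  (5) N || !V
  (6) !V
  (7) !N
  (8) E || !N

Case V = True:
  Clause (!V) is falsified — contradiction.
Case V = False:
  (E) forces E = True.
  Clause (!E || V) is falsified — contradiction.
Both cases fail, so the formula is unsatisfiable.

Unsatisfiable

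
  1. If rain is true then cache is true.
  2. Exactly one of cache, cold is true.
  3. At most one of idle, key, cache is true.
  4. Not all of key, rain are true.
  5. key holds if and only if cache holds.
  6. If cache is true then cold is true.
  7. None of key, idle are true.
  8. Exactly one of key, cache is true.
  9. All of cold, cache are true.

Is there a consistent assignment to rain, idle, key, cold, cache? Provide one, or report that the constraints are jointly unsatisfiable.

The formula is unsatisfiable.

Case key = True:
  Constraint (7) is violated (key=T) — contradiction.
Case key = False:
  (5) with key=F forces cache = False.
  Constraint (8) is violated (key=F, cache=F) — contradiction.
Both cases fail — unsatisfiable.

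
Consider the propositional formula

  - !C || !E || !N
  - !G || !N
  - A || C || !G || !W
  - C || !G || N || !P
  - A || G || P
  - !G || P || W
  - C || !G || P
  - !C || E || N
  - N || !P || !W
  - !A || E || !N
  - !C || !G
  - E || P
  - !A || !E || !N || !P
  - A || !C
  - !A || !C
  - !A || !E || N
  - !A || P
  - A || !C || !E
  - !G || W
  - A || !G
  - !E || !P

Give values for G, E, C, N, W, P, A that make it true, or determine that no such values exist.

G=F; E=F; C=F; N=T; W=T; P=T; A=F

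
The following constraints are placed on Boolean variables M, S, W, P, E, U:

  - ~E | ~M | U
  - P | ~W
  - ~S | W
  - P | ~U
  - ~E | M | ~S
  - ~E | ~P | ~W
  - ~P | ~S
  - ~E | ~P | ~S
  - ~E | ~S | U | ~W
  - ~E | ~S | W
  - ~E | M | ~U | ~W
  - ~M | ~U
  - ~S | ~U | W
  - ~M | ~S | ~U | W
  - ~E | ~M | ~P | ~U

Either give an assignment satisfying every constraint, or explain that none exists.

Set M = False.
Try S = True:
  (~S | W) forces W = True.
  (P | ~W) forces P = True.
  clause (~P | ~S) is falsified — backtrack.
So S = False.
Set W = False.
Set P = True.
Set E = True.
Set U = False.
All clauses satisfied.

M: False, S: False, W: False, P: True, E: True, U: False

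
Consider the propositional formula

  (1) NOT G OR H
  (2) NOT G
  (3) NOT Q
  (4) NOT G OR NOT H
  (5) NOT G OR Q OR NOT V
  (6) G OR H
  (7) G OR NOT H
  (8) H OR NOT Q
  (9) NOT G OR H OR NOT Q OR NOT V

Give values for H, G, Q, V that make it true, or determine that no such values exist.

The formula is unsatisfiable.

Case H = True:
  (NOT G) forces G = False.
  Clause (G OR NOT H) is falsified — contradiction.
Case H = False:
  (NOT G OR H) forces G = False.
  Clause (G OR H) is falsified — contradiction.
Both cases fail, so the formula is unsatisfiable.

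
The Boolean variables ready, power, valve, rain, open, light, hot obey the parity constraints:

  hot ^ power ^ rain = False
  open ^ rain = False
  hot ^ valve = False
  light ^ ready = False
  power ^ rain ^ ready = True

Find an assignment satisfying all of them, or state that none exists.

ready=T, power=F, valve=F, rain=F, open=F, light=T, hot=F

hot ^ power ^ rain = F ^ F ^ F = False ✓
open ^ rain = F ^ F = False ✓
hot ^ valve = F ^ F = False ✓
light ^ ready = T ^ T = False ✓
power ^ rain ^ ready = F ^ F ^ T = True ✓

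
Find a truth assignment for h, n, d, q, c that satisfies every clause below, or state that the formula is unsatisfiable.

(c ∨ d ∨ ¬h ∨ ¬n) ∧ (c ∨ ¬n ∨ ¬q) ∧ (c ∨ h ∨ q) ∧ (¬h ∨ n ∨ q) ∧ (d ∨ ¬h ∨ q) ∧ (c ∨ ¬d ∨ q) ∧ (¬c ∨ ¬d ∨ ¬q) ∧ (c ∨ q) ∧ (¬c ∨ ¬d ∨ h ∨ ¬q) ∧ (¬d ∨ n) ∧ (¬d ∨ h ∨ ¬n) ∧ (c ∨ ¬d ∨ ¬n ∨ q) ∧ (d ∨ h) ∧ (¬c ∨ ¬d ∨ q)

Try h = False:
  (d ∨ h) forces d = True.
  (¬d ∨ n) forces n = True.
  clause (¬d ∨ h ∨ ¬n) is falsified — backtrack.
So h = True.
Set n = False.
  then (¬h ∨ n ∨ q) forces q = True.
  then (¬d ∨ n) forces d = False.
Set c = True.
All clauses satisfied.

h=T, n=F, d=F, q=T, c=T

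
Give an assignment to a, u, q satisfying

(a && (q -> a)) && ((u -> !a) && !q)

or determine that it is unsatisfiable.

a: True, u: False, q: False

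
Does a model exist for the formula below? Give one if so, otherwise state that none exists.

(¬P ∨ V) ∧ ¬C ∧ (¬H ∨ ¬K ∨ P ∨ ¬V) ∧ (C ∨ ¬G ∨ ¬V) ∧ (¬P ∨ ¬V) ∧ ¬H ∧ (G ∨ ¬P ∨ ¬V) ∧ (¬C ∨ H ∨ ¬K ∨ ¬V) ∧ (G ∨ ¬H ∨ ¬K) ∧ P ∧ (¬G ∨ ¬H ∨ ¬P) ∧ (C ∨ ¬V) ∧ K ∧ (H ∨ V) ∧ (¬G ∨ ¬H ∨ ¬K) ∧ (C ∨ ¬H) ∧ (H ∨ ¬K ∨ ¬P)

No satisfying assignment exists.

Case P = True:
  (¬P ∨ V) forces V = True.
  Clause (¬P ∨ ¬V) is falsified — contradiction.
Case P = False:
  Clause (P) is falsified — contradiction.
Both cases fail, so the formula is unsatisfiable.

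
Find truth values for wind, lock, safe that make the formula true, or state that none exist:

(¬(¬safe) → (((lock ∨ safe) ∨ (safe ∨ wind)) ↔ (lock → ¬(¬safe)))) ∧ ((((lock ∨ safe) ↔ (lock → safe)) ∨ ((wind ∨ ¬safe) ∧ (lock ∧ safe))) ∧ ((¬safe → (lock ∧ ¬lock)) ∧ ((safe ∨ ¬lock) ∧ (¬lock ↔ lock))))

The conjunct ¬lock ↔ lock is unsatisfiable on its own:
  lock=F: evaluates to False.
  lock=T: evaluates to False.
So the whole conjunction is unsatisfiable.

The formula is unsatisfiable.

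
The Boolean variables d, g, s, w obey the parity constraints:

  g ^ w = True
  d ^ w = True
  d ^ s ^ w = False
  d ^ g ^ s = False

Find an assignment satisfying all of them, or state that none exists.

Unsatisfiable — no assignment works.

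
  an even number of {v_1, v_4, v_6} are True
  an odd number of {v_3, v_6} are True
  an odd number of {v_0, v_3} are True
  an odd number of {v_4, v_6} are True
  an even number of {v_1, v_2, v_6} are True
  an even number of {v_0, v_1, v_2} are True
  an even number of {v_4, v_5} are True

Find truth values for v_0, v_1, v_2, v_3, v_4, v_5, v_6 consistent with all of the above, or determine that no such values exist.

v_0 = False, v_1 = True, v_2 = True, v_3 = True, v_4 = True, v_5 = True, v_6 = False

{v_1, v_4, v_6}: 2 true → even ✓
{v_3, v_6}: 1 true → odd ✓
{v_0, v_3}: 1 true → odd ✓
{v_4, v_6}: 1 true → odd ✓
{v_1, v_2, v_6}: 2 true → even ✓
{v_0, v_1, v_2}: 2 true → even ✓
{v_4, v_5}: 2 true → even ✓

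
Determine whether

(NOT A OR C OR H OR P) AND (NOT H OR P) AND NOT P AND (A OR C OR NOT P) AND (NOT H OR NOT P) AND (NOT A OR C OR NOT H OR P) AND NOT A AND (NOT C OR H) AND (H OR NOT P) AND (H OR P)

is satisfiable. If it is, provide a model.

Unsatisfiable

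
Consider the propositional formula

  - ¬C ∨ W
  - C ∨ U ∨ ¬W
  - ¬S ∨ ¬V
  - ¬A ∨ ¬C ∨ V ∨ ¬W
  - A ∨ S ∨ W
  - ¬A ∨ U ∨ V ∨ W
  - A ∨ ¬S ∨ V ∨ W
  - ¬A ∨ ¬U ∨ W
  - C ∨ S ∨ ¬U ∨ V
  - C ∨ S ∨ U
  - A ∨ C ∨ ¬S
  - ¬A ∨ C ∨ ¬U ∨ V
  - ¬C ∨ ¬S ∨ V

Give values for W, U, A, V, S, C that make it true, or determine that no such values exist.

W: True; U: True; A: True; V: True; S: False; C: True

Set W = True.
Set U = True.
Set A = True.
Try V = False:
  (¬A ∨ ¬C ∨ V ∨ ¬W) forces C = False.
  clause (¬A ∨ C ∨ ¬U ∨ V) is falsified — backtrack.
So V = True.
  then (¬S ∨ ¬V) forces S = False.
Set C = True.
All clauses satisfied.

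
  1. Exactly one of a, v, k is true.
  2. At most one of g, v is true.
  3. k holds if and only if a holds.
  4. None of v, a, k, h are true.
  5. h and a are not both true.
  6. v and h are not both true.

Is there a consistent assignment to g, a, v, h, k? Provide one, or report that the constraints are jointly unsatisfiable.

Unsatisfiable

Case v = True:
  Constraint (4) is violated (v=T) — contradiction.
Case v = False:
  (4) forces a = False.
  (1) with a=F, v=F forces k = True.
  Constraint (3) is violated (k=T, a=F) — contradiction.
Both cases fail — unsatisfiable.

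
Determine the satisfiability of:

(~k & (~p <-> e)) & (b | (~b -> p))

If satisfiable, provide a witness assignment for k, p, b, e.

k=F, p=F, b=T, e=T

  ~k & (~p <-> e) = True
    ~k = True
    ~p <-> e = True
      ~p = True
  b | (~b -> p) = True
    ~b -> p = True
      ~b = False
Both conjuncts True, so the formula holds.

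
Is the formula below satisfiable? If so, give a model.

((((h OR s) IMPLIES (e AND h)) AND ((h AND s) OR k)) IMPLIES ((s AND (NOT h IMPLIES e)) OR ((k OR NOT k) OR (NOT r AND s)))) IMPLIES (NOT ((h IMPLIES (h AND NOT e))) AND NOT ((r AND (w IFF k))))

e = True, s = False, h = True, r = False, w = False, k = True

  ((((h OR s) IMPLIES (e AND h)) AND ((h AND s) OR k)) IMPLIES ((s AND (NOT h IMPLIES e)) OR ((k OR NOT k) OR (NOT r AND s)))) IMPLIES (NOT ((h IMPLIES (h AND NOT e))) AND NOT ((r AND (w IFF k)))) = True
    (((h OR s) IMPLIES (e AND h)) AND ((h AND s) OR k)) IMPLIES ((s AND (NOT h IMPLIES e)) OR ((k OR NOT k) OR (NOT r AND s))) = True
      ((h OR s) IMPLIES (e AND h)) AND ((h AND s) OR k) = True
        (h OR s) IMPLIES (e AND h) = True
          h OR s = True
          e AND h = True
        (h AND s) OR k = True
          h AND s = False
      (s AND (NOT h IMPLIES e)) OR ((k OR NOT k) OR (NOT r AND s)) = True
        s AND (NOT h IMPLIES e) = False
          NOT h IMPLIES e = True
            NOT h = False
        (k OR NOT k) OR (NOT r AND s) = True
          k OR NOT k = True
            NOT k = False
          NOT r AND s = False
            NOT r = True
    NOT ((h IMPLIES (h AND NOT e))) AND NOT ((r AND (w IFF k))) = True
      NOT ((h IMPLIES (h AND NOT e))) = True
        h IMPLIES (h AND NOT e) = False
          h AND NOT e = False
            NOT e = False
      NOT ((r AND (w IFF k))) = True
        r AND (w IFF k) = False
          w IFF k = False
The formula evaluates to True.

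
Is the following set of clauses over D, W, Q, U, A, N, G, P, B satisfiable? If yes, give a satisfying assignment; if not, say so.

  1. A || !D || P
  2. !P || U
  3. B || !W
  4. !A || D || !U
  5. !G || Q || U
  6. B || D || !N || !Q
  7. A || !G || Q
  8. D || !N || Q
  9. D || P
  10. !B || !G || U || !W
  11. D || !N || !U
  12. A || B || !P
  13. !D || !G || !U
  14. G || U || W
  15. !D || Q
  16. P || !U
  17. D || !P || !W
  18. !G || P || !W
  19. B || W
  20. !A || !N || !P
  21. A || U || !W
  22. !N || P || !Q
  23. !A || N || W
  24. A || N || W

Set D = True.
  then (!D || Q) forces Q = True.
Set W = False.
  then (B || W) forces B = True.
Set U = True.
  then (!D || !G || !U) forces G = False.
  then (P || !U) forces P = True.
Try A = True:
  (!A || !N || !P) forces N = False.
  clause (!A || N || W) is falsified — backtrack.
So A = False.
  then (A || N || W) forces N = True.
All clauses satisfied.

D=T, W=F, Q=T, U=T, A=F, N=T, G=F, P=T, B=T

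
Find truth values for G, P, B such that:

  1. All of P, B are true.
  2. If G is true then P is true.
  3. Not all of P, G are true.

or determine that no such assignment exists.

G = False, P = True, B = True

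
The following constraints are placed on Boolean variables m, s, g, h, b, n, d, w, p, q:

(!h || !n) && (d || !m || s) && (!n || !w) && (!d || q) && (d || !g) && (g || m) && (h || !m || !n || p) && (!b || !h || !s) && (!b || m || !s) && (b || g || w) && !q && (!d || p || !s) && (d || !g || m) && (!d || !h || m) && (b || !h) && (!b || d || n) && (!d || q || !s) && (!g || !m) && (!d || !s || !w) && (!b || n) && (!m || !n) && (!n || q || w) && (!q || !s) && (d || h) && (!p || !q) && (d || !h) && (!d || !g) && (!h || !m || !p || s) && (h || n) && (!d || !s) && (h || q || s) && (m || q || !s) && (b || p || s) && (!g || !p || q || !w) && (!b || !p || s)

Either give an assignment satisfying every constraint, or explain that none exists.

Case h = True:
  (!h || !n) forces n = False.
  (!q) forces q = False.
  (!d || q) forces d = False.
  Clause (d || !h) is falsified — contradiction.
Case h = False:
  (!q) forces q = False.
  (!d || q) forces d = False.
  Clause (d || h) is falsified — contradiction.
Both cases fail, so the formula is unsatisfiable.

Unsatisfiable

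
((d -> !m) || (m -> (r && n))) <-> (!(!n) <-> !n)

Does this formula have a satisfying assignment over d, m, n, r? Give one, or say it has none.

d = True; m = True; n = True; r = False

  ((d -> !m) || (m -> (r && n))) <-> (!(!n) <-> !n) = True
    (d -> !m) || (m -> (r && n)) = False
      d -> !m = False
        !m = False
      m -> (r && n) = False
        r && n = False
    !(!n) <-> !n = False
      !(!n) = True
        !n = False
      !n = False
The formula evaluates to True.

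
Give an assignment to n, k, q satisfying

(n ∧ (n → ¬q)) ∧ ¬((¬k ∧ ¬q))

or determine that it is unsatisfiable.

n = True, k = True, q = False

  n ∧ (n → ¬q) = True
    n → ¬q = True
      ¬q = True
  ¬((¬k ∧ ¬q)) = True
    ¬k ∧ ¬q = False
      ¬k = False
      ¬q = True
Both conjuncts True, so the formula holds.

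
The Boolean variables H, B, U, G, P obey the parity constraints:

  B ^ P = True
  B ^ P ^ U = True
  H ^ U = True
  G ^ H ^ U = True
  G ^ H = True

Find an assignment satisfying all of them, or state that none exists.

H = True, B = True, U = False, G = False, P = False

B ^ P = T ^ F = True ✓
B ^ P ^ U = T ^ F ^ F = True ✓
H ^ U = T ^ F = True ✓
G ^ H ^ U = F ^ T ^ F = True ✓
G ^ H = F ^ T = True ✓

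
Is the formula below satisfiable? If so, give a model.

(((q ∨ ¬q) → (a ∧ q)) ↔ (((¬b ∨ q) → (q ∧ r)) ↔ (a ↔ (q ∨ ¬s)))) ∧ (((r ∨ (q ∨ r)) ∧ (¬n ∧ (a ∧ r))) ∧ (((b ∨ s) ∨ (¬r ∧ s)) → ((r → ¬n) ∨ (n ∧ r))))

a=T; b=F; q=T; r=T; s=T; n=F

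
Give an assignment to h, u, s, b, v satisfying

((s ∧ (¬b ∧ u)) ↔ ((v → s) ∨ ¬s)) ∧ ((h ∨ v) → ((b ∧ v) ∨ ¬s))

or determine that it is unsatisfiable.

h = False; u = True; s = True; b = False; v = False

  (s ∧ (¬b ∧ u)) ↔ ((v → s) ∨ ¬s) = True
    s ∧ (¬b ∧ u) = True
      ¬b ∧ u = True
        ¬b = True
    (v → s) ∨ ¬s = True
      v → s = True
      ¬s = False
  (h ∨ v) → ((b ∧ v) ∨ ¬s) = True
    h ∨ v = False
    (b ∧ v) ∨ ¬s = False
      b ∧ v = False
      ¬s = False
Both conjuncts True, so the formula holds.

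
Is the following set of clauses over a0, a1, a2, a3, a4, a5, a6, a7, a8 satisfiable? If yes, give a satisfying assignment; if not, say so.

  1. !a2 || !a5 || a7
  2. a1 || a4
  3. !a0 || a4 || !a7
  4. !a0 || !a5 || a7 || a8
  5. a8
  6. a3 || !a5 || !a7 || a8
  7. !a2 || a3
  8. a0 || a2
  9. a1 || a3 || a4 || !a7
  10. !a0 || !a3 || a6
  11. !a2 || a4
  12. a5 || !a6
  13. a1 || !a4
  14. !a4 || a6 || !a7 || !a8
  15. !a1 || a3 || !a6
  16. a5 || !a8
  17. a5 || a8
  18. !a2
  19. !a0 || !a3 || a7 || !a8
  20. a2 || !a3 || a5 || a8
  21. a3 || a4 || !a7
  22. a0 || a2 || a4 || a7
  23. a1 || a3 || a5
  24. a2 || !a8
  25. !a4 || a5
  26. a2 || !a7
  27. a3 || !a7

Case a2 = True:
  Clause (!a2) is falsified — contradiction.
Case a2 = False:
  (a8) forces a8 = True.
  Clause (a2 || !a8) is falsified — contradiction.
Both cases fail, so the formula is unsatisfiable.

No satisfying assignment exists.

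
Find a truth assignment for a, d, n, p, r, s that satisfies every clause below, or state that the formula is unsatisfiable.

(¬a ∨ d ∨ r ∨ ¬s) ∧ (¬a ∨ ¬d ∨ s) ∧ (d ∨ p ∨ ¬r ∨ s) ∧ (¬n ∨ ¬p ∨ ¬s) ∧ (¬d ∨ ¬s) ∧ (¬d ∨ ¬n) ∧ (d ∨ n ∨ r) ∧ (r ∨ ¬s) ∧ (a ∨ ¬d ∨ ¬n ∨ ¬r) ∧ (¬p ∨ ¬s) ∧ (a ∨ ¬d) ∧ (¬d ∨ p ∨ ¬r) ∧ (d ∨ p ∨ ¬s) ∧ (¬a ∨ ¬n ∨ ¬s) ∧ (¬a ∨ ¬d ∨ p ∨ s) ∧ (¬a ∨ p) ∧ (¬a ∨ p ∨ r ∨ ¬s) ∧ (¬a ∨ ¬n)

a = False, d = False, n = False, p = True, r = True, s = False

Set a = False.
  then (a ∨ ¬d) forces d = False.
Set n = False.
  then (d ∨ n ∨ r) forces r = True.
Set p = True.
  then (¬p ∨ ¬s) forces s = False.
All clauses satisfied.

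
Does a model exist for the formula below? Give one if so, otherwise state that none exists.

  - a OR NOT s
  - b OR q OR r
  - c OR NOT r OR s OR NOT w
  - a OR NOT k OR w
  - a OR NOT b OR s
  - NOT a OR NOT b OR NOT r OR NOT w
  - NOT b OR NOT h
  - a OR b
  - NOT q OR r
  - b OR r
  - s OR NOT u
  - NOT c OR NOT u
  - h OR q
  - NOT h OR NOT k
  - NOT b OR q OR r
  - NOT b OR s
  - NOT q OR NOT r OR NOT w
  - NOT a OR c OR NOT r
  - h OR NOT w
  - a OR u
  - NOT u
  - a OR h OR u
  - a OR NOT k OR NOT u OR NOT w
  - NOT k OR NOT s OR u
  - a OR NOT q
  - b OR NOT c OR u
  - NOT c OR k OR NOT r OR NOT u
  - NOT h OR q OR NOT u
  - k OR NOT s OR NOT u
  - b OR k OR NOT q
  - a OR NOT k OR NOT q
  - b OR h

Unit clause (NOT u) forces u = False.
In (a OR u) only a is left, so a = True.
Try c = False:
  (NOT a OR c OR NOT r) forces r = False.
  (NOT q OR r) forces q = False.
  (b OR q OR r) forces b = True.
  clause (NOT b OR q OR r) is falsified — backtrack.
So c = True.
  then (b OR NOT c OR u) forces b = True.
  then (NOT b OR NOT h) forces h = False.
  then (h OR q) forces q = True.
  then (NOT b OR s) forces s = True.
  then (h OR NOT w) forces w = False.
  then (NOT k OR NOT s OR u) forces k = False.
  then (NOT q OR r) forces r = True.
All clauses satisfied.

c: True, q: True, u: False, k: False, b: True, a: True, r: True, w: False, h: False, s: True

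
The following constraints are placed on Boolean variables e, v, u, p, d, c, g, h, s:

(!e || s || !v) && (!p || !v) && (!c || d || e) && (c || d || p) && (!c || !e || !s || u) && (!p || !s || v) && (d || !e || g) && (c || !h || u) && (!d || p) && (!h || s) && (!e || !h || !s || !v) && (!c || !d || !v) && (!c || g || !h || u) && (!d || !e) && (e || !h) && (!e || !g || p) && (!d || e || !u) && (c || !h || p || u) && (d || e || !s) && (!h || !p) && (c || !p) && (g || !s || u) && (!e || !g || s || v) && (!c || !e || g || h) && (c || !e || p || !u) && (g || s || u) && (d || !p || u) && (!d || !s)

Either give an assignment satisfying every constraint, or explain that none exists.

e = False, v = False, u = False, p = True, d = True, c = True, g = True, h = False, s = False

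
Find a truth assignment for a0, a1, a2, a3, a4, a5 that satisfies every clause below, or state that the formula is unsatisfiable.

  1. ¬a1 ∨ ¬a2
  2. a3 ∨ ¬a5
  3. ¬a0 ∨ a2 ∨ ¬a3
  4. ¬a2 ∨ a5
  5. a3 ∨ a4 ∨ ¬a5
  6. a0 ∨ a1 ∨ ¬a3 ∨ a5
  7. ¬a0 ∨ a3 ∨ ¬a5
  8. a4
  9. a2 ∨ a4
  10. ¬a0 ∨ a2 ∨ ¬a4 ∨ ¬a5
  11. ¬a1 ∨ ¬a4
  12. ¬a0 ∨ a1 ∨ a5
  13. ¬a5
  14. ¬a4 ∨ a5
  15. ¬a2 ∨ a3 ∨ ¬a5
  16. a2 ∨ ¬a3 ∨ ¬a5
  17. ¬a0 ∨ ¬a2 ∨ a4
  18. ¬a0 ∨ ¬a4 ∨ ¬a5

Case a4 = True:
  (¬a1 ∨ ¬a4) forces a1 = False.
  (¬a5) forces a5 = False.
  Clause (¬a4 ∨ a5) is falsified — contradiction.
Case a4 = False:
  Clause (a4) is falsified — contradiction.
Both cases fail, so the formula is unsatisfiable.

No satisfying assignment exists.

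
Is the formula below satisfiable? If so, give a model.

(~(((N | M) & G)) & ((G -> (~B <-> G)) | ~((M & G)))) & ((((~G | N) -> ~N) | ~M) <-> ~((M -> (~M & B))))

B = True, M = True, N = False, G = False

  ~(((N | M) & G)) & ((G -> (~B <-> G)) | ~((M & G))) = True
    ~(((N | M) & G)) = True
      (N | M) & G = False
        N | M = True
    (G -> (~B <-> G)) | ~((M & G)) = True
      G -> (~B <-> G) = True
        ~B <-> G = True
          ~B = False
      ~((M & G)) = True
        M & G = False
  (((~G | N) -> ~N) | ~M) <-> ~((M -> (~M & B))) = True
    ((~G | N) -> ~N) | ~M = True
      (~G | N) -> ~N = True
        ~G | N = True
          ~G = True
        ~N = True
      ~M = False
    ~((M -> (~M & B))) = True
      M -> (~M & B) = False
        ~M & B = False
          ~M = False
Both conjuncts True, so the formula holds.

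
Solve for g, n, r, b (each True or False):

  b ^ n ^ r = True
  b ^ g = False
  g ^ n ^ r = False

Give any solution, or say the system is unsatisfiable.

Unsatisfiable — no assignment works.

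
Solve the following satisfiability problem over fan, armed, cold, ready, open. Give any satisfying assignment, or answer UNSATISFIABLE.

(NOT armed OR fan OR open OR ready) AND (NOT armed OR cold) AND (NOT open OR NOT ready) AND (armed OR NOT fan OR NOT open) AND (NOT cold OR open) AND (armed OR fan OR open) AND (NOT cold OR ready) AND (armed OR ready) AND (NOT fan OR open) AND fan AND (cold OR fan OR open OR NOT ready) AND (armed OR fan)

Case fan = True:
  (NOT fan OR open) forces open = True.
  (NOT open OR NOT ready) forces ready = False.
  (armed OR NOT fan OR NOT open) forces armed = True.
  (NOT armed OR cold) forces cold = True.
  Clause (NOT cold OR ready) is falsified — contradiction.
Case fan = False:
  Clause (fan) is falsified — contradiction.
Both cases fail, so the formula is unsatisfiable.

UNSATISFIABLE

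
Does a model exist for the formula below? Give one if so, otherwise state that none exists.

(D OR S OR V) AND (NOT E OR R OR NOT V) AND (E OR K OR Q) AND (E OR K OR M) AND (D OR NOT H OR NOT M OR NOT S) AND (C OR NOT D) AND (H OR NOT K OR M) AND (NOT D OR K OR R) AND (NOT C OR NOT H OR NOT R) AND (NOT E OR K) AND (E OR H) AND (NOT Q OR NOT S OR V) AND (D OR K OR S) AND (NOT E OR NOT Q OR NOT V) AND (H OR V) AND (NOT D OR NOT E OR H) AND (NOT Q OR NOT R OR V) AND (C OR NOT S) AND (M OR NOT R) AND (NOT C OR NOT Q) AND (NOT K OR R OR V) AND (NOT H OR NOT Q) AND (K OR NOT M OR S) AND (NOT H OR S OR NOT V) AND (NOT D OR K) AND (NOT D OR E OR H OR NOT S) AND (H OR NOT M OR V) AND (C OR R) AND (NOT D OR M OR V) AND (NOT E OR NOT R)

Set V = True.
Set R = False.
  then (NOT E OR R OR NOT V) forces E = False.
  then (E OR H) forces H = True.
  then (NOT H OR NOT Q) forces Q = False.
  then (NOT H OR S OR NOT V) forces S = True.
  then (C OR R) forces C = True.
  then (E OR K OR Q) forces K = True.
Set M = False.
Set D = True.
All clauses satisfied.

V: True, R: False, E: False, H: True, Q: False, M: False, D: True, S: True, K: True, C: True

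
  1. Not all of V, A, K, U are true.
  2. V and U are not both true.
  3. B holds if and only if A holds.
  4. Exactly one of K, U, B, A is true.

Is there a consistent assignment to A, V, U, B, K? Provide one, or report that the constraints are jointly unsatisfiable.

A: False; V: True; U: False; B: False; K: True

  (1) {V, A, K, U}: 2/4 true — not all ✓
  (2) V=T, U=F — not both ✓
  (3) B=F, A=F — same ✓
  (4) {K, U, B, A}: 1 true — exactly one ✓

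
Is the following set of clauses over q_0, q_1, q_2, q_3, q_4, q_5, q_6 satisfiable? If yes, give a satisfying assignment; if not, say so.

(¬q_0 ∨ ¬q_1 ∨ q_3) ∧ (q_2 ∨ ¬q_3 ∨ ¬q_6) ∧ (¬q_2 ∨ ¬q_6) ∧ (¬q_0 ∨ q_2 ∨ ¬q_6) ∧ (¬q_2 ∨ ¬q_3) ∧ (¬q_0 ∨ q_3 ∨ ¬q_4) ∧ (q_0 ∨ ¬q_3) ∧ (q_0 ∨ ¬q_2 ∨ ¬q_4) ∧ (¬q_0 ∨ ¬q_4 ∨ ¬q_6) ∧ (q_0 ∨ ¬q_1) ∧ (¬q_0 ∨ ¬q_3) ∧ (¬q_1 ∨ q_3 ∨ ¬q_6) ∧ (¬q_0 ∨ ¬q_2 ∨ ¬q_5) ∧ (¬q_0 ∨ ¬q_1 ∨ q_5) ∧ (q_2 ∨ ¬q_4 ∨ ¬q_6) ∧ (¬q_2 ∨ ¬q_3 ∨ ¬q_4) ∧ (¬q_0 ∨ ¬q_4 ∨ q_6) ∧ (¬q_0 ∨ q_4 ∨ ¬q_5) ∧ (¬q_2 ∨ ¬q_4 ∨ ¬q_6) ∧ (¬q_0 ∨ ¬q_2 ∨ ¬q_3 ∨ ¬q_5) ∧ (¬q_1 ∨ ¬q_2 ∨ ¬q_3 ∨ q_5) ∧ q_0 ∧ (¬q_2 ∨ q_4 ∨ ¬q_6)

Unit clause (q_0) forces q_0 = True.
In (¬q_0 ∨ ¬q_3) only ¬q_3 is left, so q_3 = False.
In (¬q_0 ∨ ¬q_1 ∨ q_3) only ¬q_1 is left, so q_1 = False.
In (¬q_0 ∨ q_3 ∨ ¬q_4) only ¬q_4 is left, so q_4 = False.
In (¬q_0 ∨ q_4 ∨ ¬q_5) only ¬q_5 is left, so q_5 = False.
Set q_2 = True.
  then (¬q_2 ∨ ¬q_6) forces q_6 = False.
All clauses satisfied.

q_0 = True, q_1 = False, q_2 = True, q_3 = False, q_4 = False, q_5 = False, q_6 = False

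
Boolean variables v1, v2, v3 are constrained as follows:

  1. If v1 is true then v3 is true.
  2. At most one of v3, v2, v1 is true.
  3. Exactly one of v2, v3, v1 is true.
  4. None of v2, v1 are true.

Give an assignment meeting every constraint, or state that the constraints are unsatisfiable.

v1=F; v2=F; v3=T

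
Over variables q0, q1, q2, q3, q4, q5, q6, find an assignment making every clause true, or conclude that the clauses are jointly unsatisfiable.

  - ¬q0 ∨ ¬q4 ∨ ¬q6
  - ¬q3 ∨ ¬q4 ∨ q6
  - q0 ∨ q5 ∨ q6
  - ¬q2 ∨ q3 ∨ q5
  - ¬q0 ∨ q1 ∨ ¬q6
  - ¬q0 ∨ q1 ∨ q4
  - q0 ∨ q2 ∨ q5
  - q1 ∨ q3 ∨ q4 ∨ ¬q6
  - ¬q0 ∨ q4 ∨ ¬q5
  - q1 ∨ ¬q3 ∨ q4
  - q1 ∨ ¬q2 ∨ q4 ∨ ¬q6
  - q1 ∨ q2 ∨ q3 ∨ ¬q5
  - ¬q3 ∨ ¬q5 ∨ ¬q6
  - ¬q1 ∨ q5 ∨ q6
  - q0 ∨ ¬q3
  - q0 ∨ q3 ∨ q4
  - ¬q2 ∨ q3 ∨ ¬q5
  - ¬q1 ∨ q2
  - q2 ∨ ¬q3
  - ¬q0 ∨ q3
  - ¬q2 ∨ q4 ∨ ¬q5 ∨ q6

Set q0 = True.
  then (¬q0 ∨ q3) forces q3 = True.
  then (q2 ∨ ¬q3) forces q2 = True.
Try q1 = False:
  (¬q0 ∨ q1 ∨ ¬q6) forces q6 = False.
  (¬q3 ∨ ¬q4 ∨ q6) forces q4 = False.
  clause (¬q0 ∨ q1 ∨ q4) is falsified — backtrack.
So q1 = True.
Set q4 = False.
  then (¬q0 ∨ q4 ∨ ¬q5) forces q5 = False.
  then (¬q1 ∨ q5 ∨ q6) forces q6 = True.
All clauses satisfied.

q0: True, q1: True, q2: True, q3: True, q4: False, q5: False, q6: True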